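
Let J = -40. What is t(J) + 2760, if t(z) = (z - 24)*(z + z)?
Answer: 7880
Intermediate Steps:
t(z) = 2*z*(-24 + z) (t(z) = (-24 + z)*(2*z) = 2*z*(-24 + z))
t(J) + 2760 = 2*(-40)*(-24 - 40) + 2760 = 2*(-40)*(-64) + 2760 = 5120 + 2760 = 7880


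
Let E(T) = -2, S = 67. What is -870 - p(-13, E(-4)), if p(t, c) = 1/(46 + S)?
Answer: -98311/113 ≈ -870.01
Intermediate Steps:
p(t, c) = 1/113 (p(t, c) = 1/(46 + 67) = 1/113)
-870 - p(-13, E(-4)) = -870 - 1*1/113 = -870 - 1/113 = -98311/113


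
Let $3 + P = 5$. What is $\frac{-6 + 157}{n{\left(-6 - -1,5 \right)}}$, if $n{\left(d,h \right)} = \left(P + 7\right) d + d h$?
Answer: $- \frac{151}{70} \approx -2.1571$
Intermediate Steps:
$P = 2$ ($P = -3 + 5 = 2$)
$n{\left(d,h \right)} = 9 d + d h$ ($n{\left(d,h \right)} = \left(2 + 7\right) d + d h = 9 d + d h$)
$\frac{-6 + 157}{n{\left(-6 - -1,5 \right)}} = \frac{-6 + 157}{\left(-6 - -1\right) \left(9 + 5\right)} = \frac{1}{\left(-6 + 1\right) 14} \cdot 151 = \frac{1}{\left(-5\right) 14} \cdot 151 = \frac{1}{-70} \cdot 151 = \left(- \frac{1}{70}\right) 151 = - \frac{151}{70}$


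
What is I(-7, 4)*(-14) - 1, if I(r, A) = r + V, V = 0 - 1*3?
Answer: 139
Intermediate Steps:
V = -3 (V = 0 - 3 = -3)
I(r, A) = -3 + r (I(r, A) = r - 3 = -3 + r)
I(-7, 4)*(-14) - 1 = (-3 - 7)*(-14) - 1 = -10*(-14) - 1 = 140 - 1 = 139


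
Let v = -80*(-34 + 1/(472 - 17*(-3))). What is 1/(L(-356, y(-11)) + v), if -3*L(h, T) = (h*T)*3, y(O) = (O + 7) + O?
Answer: -523/1370340 ≈ -0.00038166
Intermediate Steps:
y(O) = 7 + 2*O (y(O) = (7 + O) + O = 7 + 2*O)
L(h, T) = -T*h (L(h, T) = -h*T*3/3 = -T*h*3/3 = -T*h)
v = 1422480/523 (v = -80*(-34 + 1/(472 + 51)) = -80*(-34 + 1/523) = -80*(-17781/523) = 1422480/523 ≈ 2719.8)
1/(L(-356, y(-11)) + v) = 1/(-1*(7 + 2*(-11))*(-356) + 1422480/523) = 1/(-1*(7 - 22)*(-356) + 1422480/523) = 1/(-1*(-15)*(-356) + 1422480/523) = 1/(-5340 + 1422480/523) = 1/(-1370340/523) = -523/1370340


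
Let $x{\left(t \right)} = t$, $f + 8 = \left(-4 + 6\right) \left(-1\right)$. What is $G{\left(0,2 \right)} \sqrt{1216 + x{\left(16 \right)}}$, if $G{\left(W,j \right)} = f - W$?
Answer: $- 40 \sqrt{77} \approx -351.0$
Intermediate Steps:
$f = -10$ ($f = -8 + \left(-4 + 6\right) \left(-1\right) = -8 + 2 \left(-1\right) = -8 - 2 = -10$)
$G{\left(W,j \right)} = -10 - W$
$G{\left(0,2 \right)} \sqrt{1216 + x{\left(16 \right)}} = \left(-10 - 0\right) \sqrt{1216 + 16} = \left(-10 + 0\right) \sqrt{1232} = - 10 \cdot 4 \sqrt{77} = - 40 \sqrt{77}$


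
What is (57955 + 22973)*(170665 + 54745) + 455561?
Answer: 18242436041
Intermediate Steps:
(57955 + 22973)*(170665 + 54745) + 455561 = 80928*225410 + 455561 = 18241980480 + 455561 = 18242436041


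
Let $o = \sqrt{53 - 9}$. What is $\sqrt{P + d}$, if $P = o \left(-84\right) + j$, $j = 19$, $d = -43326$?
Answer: $\sqrt{-43307 - 168 \sqrt{11}} \approx 209.44 i$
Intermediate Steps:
$o = 2 \sqrt{11}$ ($o = \sqrt{44} = 2 \sqrt{11} \approx 6.6332$)
$P = 19 - 168 \sqrt{11}$ ($P = 2 \sqrt{11} \left(-84\right) + 19 = - 168 \sqrt{11} + 19 = 19 - 168 \sqrt{11} \approx -538.19$)
$\sqrt{P + d} = \sqrt{\left(19 - 168 \sqrt{11}\right) - 43326} = \sqrt{-43307 - 168 \sqrt{11}}$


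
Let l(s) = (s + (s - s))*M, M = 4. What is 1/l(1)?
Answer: ¼ ≈ 0.25000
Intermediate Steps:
l(s) = 4*s (l(s) = (s + (s - s))*4 = (s + 0)*4 = s*4 = 4*s)
1/l(1) = 1/(4*1) = 1/4 = ¼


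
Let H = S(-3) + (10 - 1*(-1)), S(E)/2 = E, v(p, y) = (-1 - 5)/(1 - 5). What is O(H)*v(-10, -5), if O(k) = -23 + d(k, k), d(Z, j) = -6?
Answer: -87/2 ≈ -43.500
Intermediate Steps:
v(p, y) = 3/2 (v(p, y) = -6/(-4) = -6*(-1/4) = 3/2)
S(E) = 2*E
H = 5 (H = 2*(-3) + (10 - 1*(-1)) = -6 + (10 + 1) = -6 + 11 = 5)
O(k) = -29 (O(k) = -23 - 6 = -29)
O(H)*v(-10, -5) = -29*3/2 = -87/2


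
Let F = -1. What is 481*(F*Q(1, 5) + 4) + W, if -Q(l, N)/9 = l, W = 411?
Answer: 6664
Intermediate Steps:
Q(l, N) = -9*l
481*(F*Q(1, 5) + 4) + W = 481*(-(-9) + 4) + 411 = 481*(-1*(-9) + 4) + 411 = 481*(9 + 4) + 411 = 481*13 + 411 = 6253 + 411 = 6664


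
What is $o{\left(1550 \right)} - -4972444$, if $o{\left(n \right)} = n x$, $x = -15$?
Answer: $4949194$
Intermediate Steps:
$o{\left(n \right)} = - 15 n$ ($o{\left(n \right)} = n \left(-15\right) = - 15 n$)
$o{\left(1550 \right)} - -4972444 = \left(-15\right) 1550 - -4972444 = -23250 + 4972444 = 4949194$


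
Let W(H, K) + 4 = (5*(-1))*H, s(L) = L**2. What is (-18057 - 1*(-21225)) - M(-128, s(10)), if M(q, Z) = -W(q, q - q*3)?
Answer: 3804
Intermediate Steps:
W(H, K) = -4 - 5*H (W(H, K) = -4 + (5*(-1))*H = -4 - 5*H)
M(q, Z) = 4 + 5*q (M(q, Z) = -(-4 - 5*q) = 4 + 5*q)
(-18057 - 1*(-21225)) - M(-128, s(10)) = (-18057 - 1*(-21225)) - (4 + 5*(-128)) = (-18057 + 21225) - (4 - 640) = 3168 - 1*(-636) = 3168 + 636 = 3804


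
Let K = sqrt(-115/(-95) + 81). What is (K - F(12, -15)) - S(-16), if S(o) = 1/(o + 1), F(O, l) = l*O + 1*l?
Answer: 2926/15 + sqrt(29678)/19 ≈ 204.13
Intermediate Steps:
F(O, l) = l + O*l (F(O, l) = O*l + l = l + O*l)
S(o) = 1/(1 + o)
K = sqrt(29678)/19 (K = sqrt(-115*(-1/95) + 81) = sqrt(23/19 + 81) = sqrt(1562/19) = sqrt(29678)/19 ≈ 9.0670)
(K - F(12, -15)) - S(-16) = (sqrt(29678)/19 - (-15)*(1 + 12)) - 1/(1 - 16) = (sqrt(29678)/19 - (-15)*13) - 1/(-15) = (sqrt(29678)/19 - 1*(-195)) - 1*(-1/15) = (sqrt(29678)/19 + 195) + 1/15 = (195 + sqrt(29678)/19) + 1/15 = 2926/15 + sqrt(29678)/19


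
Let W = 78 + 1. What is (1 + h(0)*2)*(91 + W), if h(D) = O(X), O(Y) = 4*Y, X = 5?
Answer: 6970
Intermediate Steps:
W = 79
h(D) = 20 (h(D) = 4*5 = 20)
(1 + h(0)*2)*(91 + W) = (1 + 20*2)*(91 + 79) = (1 + 40)*170 = 41*170 = 6970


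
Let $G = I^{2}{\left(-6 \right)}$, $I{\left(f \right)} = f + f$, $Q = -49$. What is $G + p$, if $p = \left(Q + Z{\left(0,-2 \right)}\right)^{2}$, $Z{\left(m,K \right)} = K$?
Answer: $2745$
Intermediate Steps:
$I{\left(f \right)} = 2 f$
$G = 144$ ($G = \left(2 \left(-6\right)\right)^{2} = \left(-12\right)^{2} = 144$)
$p = 2601$ ($p = \left(-49 - 2\right)^{2} = \left(-51\right)^{2} = 2601$)
$G + p = 144 + 2601 = 2745$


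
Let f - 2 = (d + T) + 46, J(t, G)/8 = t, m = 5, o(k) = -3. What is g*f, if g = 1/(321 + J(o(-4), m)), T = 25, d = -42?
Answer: 31/297 ≈ 0.10438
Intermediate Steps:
J(t, G) = 8*t
f = 31 (f = 2 + ((-42 + 25) + 46) = 2 + (-17 + 46) = 2 + 29 = 31)
g = 1/297 (g = 1/(321 + 8*(-3)) = 1/(321 - 24) = 1/297 ≈ 0.0033670)
g*f = (1/297)*31 = 31/297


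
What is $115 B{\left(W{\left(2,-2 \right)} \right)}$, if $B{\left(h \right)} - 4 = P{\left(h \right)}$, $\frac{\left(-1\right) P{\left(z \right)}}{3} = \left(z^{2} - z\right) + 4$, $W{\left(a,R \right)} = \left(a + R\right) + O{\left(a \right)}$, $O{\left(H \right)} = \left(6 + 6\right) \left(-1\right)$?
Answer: $-54740$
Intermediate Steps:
$O{\left(H \right)} = -12$ ($O{\left(H \right)} = 12 \left(-1\right) = -12$)
$W{\left(a,R \right)} = -12 + R + a$ ($W{\left(a,R \right)} = \left(a + R\right) - 12 = \left(R + a\right) - 12 = -12 + R + a$)
$P{\left(z \right)} = -12 - 3 z^{2} + 3 z$ ($P{\left(z \right)} = - 3 \left(\left(z^{2} - z\right) + 4\right) = - 3 \left(4 + z^{2} - z\right) = -12 - 3 z^{2} + 3 z$)
$B{\left(h \right)} = -8 - 3 h^{2} + 3 h$ ($B{\left(h \right)} = 4 - \left(12 - 3 h + 3 h^{2}\right) = -8 - 3 h^{2} + 3 h$)
$115 B{\left(W{\left(2,-2 \right)} \right)} = 115 \left(-8 - 3 \left(-12 - 2 + 2\right)^{2} + 3 \left(-12 - 2 + 2\right)\right) = 115 \left(-8 - 3 \left(-12\right)^{2} + 3 \left(-12\right)\right) = 115 \left(-8 - 432 - 36\right) = 115 \left(-476\right) = -54740$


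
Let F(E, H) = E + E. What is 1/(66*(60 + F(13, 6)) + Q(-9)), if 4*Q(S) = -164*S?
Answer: 1/6045 ≈ 0.00016543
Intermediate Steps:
F(E, H) = 2*E
Q(S) = -41*S (Q(S) = (-164*S)/4 = -41*S)
1/(66*(60 + F(13, 6)) + Q(-9)) = 1/(66*(60 + 2*13) - 41*(-9)) = 1/(66*(60 + 26) + 369) = 1/(66*86 + 369) = 1/(5676 + 369) = 1/6045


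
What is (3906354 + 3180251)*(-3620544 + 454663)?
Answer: -22435348124005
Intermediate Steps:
(3906354 + 3180251)*(-3620544 + 454663) = 7086605*(-3165881) = -22435348124005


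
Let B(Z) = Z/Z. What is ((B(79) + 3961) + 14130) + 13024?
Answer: 31116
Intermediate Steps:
B(Z) = 1
((B(79) + 3961) + 14130) + 13024 = ((1 + 3961) + 14130) + 13024 = (3962 + 14130) + 13024 = 18092 + 13024 = 31116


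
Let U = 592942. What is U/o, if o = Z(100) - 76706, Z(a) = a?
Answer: -296471/38303 ≈ -7.7402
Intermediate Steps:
o = -76606 (o = 100 - 76706 = -76606)
U/o = 592942/(-76606) = 592942*(-1/76606) = -296471/38303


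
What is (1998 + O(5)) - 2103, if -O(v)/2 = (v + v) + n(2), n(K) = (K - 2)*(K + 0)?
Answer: -125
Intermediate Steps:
n(K) = K*(-2 + K) (n(K) = (-2 + K)*K = K*(-2 + K))
O(v) = -4*v (O(v) = -2*((v + v) + 2*(-2 + 2)) = -2*(2*v + 2*0) = -2*(2*v + 0) = -4*v)
(1998 + O(5)) - 2103 = (1998 - 4*5) - 2103 = (1998 - 20) - 2103 = 1978 - 2103 = -125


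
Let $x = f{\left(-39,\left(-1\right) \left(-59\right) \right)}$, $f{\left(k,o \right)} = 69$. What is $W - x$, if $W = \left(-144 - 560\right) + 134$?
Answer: $-639$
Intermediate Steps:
$W = -570$ ($W = -704 + 134 = -570$)
$x = 69$
$W - x = -570 - 69 = -639$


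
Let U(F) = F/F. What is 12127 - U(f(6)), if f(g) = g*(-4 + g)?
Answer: 12126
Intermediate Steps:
U(F) = 1
12127 - U(f(6)) = 12127 - 1*1 = 12127 - 1 = 12126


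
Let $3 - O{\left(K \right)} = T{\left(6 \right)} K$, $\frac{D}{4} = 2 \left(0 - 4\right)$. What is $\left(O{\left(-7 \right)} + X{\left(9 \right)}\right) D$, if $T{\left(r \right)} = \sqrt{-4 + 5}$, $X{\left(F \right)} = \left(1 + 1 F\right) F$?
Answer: $-3200$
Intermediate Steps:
$D = -32$ ($D = 4 \cdot 2 \left(0 - 4\right) = 4 \cdot 2 \left(-4\right) = 4 \left(-8\right) = -32$)
$X{\left(F \right)} = F \left(1 + F\right)$ ($X{\left(F \right)} = \left(1 + F\right) F = F \left(1 + F\right)$)
$T{\left(r \right)} = 1$ ($T{\left(r \right)} = \sqrt{1} = 1$)
$O{\left(K \right)} = 3 - K$ ($O{\left(K \right)} = 3 - 1 K = 3 - K$)
$\left(O{\left(-7 \right)} + X{\left(9 \right)}\right) D = \left(\left(3 - -7\right) + 9 \left(1 + 9\right)\right) \left(-32\right) = \left(\left(3 + 7\right) + 9 \cdot 10\right) \left(-32\right) = \left(10 + 90\right) \left(-32\right) = 100 \left(-32\right) = -3200$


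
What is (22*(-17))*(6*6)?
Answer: -13464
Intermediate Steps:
(22*(-17))*(6*6) = -374*36 = -13464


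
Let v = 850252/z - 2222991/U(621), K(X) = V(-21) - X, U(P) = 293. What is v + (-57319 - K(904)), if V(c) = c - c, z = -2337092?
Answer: -37394853109/584273 ≈ -64002.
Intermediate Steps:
V(c) = 0
K(X) = -X (K(X) = 0 - X = -X)
v = -4433091814/584273 (v = 850252/(-2337092) - 2222991/293 = 850252*(-1/2337092) - 2222991*1/293 = -212563/584273 - 7587 = -4433091814/584273 ≈ -7587.4)
v + (-57319 - K(904)) = -4433091814/584273 + (-57319 - (-1)*904) = -4433091814/584273 + (-57319 - 1*(-904)) = -4433091814/584273 + (-57319 + 904) = -4433091814/584273 - 56415 = -37394853109/584273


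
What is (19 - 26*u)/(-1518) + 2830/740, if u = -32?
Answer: 3985/1221 ≈ 3.2637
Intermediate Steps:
(19 - 26*u)/(-1518) + 2830/740 = (19 - 26*(-32))/(-1518) + 2830/740 = (19 + 832)*(-1/1518) + 2830*(1/740) = 851*(-1/1518) + 283/74 = -37/66 + 283/74 = 3985/1221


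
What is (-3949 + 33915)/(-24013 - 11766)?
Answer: -29966/35779 ≈ -0.83753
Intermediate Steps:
(-3949 + 33915)/(-24013 - 11766) = 29966/(-35779) = 29966*(-1/35779) = -29966/35779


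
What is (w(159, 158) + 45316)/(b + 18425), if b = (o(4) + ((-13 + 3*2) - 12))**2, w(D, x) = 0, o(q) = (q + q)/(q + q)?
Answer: 45316/18749 ≈ 2.4170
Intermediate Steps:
o(q) = 1 (o(q) = (2*q)/((2*q)) = (2*q)*(1/(2*q)) = 1)
b = 324 (b = (1 + ((-13 + 3*2) - 12))**2 = (1 + ((-13 + 6) - 12))**2 = (1 + (-7 - 12))**2 = (1 - 19)**2 = (-18)**2 = 324)
(w(159, 158) + 45316)/(b + 18425) = (0 + 45316)/(324 + 18425) = 45316/18749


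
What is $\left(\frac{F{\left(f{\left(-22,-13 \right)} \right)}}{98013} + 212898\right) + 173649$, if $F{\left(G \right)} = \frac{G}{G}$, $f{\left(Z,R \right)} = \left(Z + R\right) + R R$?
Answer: $\frac{37886631112}{98013} \approx 3.8655 \cdot 10^{5}$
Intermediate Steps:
$f{\left(Z,R \right)} = R + Z + R^{2}$ ($f{\left(Z,R \right)} = \left(R + Z\right) + R^{2} = R + Z + R^{2}$)
$F{\left(G \right)} = 1$
$\left(\frac{F{\left(f{\left(-22,-13 \right)} \right)}}{98013} + 212898\right) + 173649 = \left(1 \cdot \frac{1}{98013} + 212898\right) + 173649 = \left(\frac{1}{98013} + 212898\right) + 173649 = \frac{20866771675}{98013} + 173649 = \frac{37886631112}{98013}$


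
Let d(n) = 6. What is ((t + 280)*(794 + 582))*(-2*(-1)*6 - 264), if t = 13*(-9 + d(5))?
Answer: -83567232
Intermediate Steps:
t = -39 (t = 13*(-9 + 6) = 13*(-3) = -39)
((t + 280)*(794 + 582))*(-2*(-1)*6 - 264) = ((-39 + 280)*(794 + 582))*(-2*(-1)*6 - 264) = (241*1376)*(2*6 - 264) = 331616*(12 - 264) = 331616*(-252) = -83567232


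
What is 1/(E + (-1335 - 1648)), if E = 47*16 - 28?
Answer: -1/2259 ≈ -0.00044267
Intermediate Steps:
E = 724 (E = 752 - 28 = 724)
1/(E + (-1335 - 1648)) = 1/(724 + (-1335 - 1648)) = 1/(724 - 2983) = 1/(-2259) = -1/2259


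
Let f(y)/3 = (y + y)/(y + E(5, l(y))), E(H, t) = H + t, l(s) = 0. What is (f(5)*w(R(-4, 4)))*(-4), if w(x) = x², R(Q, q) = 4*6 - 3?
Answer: -5292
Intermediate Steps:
R(Q, q) = 21 (R(Q, q) = 24 - 3 = 21)
f(y) = 6*y/(5 + y) (f(y) = 3*((y + y)/(y + (5 + 0))) = 3*((2*y)/(y + 5)) = 3*((2*y)/(5 + y)) = 3*(2*y/(5 + y)) = 6*y/(5 + y))
(f(5)*w(R(-4, 4)))*(-4) = ((6*5/(5 + 5))*21²)*(-4) = ((6*5/10)*441)*(-4) = ((6*5*(⅒))*441)*(-4) = (3*441)*(-4) = 1323*(-4) = -5292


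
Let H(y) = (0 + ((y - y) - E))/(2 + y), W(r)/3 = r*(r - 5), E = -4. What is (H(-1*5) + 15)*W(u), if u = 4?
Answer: -164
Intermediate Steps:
W(r) = 3*r*(-5 + r) (W(r) = 3*(r*(r - 5)) = 3*(r*(-5 + r)) = 3*r*(-5 + r))
H(y) = 4/(2 + y) (H(y) = (0 + ((y - y) - 1*(-4)))/(2 + y) = (0 + (0 + 4))/(2 + y) = (0 + 4)/(2 + y) = 4/(2 + y))
(H(-1*5) + 15)*W(u) = (4/(2 - 1*5) + 15)*(3*4*(-5 + 4)) = (4/(2 - 5) + 15)*(3*4*(-1)) = (4/(-3) + 15)*(-12) = (4*(-⅓) + 15)*(-12) = (-4/3 + 15)*(-12) = (41/3)*(-12) = -164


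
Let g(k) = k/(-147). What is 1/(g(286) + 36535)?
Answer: 147/5370359 ≈ 2.7372e-5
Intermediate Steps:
g(k) = -k/147 (g(k) = k*(-1/147) = -k/147)
1/(g(286) + 36535) = 1/(-1/147*286 + 36535) = 1/(-286/147 + 36535) = 1/(5370359/147) = 147/5370359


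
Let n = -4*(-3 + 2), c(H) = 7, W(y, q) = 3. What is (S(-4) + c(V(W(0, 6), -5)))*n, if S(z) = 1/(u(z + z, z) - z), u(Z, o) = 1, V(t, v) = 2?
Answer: 144/5 ≈ 28.800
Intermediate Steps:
S(z) = 1/(1 - z)
n = 4 (n = -4*(-1) = 4)
(S(-4) + c(V(W(0, 6), -5)))*n = (-1/(-1 - 4) + 7)*4 = (-1/(-5) + 7)*4 = (-1*(-⅕) + 7)*4 = (⅕ + 7)*4 = (36/5)*4 = 144/5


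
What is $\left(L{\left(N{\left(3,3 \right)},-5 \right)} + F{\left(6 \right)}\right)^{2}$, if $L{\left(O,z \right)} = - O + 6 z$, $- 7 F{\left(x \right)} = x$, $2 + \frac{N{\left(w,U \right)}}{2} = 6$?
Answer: $\frac{73984}{49} \approx 1509.9$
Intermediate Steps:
$N{\left(w,U \right)} = 8$ ($N{\left(w,U \right)} = -4 + 2 \cdot 6 = -4 + 12 = 8$)
$F{\left(x \right)} = - \frac{x}{7}$
$\left(L{\left(N{\left(3,3 \right)},-5 \right)} + F{\left(6 \right)}\right)^{2} = \left(\left(\left(-1\right) 8 + 6 \left(-5\right)\right) - \frac{6}{7}\right)^{2} = \left(\left(-8 - 30\right) - \frac{6}{7}\right)^{2} = \left(-38 - \frac{6}{7}\right)^{2} = \left(- \frac{272}{7}\right)^{2} = \frac{73984}{49}$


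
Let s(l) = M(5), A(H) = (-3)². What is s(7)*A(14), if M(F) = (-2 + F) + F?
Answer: 72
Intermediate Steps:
A(H) = 9
M(F) = -2 + 2*F
s(l) = 8 (s(l) = -2 + 2*5 = -2 + 10 = 8)
s(7)*A(14) = 8*9 = 72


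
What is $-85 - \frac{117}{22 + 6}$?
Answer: $- \frac{2497}{28} \approx -89.179$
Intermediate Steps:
$-85 - \frac{117}{22 + 6} = -85 - \frac{117}{28} = - \frac{2497}{28}$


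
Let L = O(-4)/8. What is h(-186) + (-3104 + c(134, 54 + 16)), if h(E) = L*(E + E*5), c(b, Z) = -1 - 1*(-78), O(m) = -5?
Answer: -4659/2 ≈ -2329.5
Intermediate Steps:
L = -5/8 ≈ -0.62500
c(b, Z) = 77 (c(b, Z) = -1 + 78 = 77)
h(E) = -15*E/4 (h(E) = -5*(E + E*5)/8 = -5*(E + 5*E)/8 = -15*E/4)
h(-186) + (-3104 + c(134, 54 + 16)) = -15/4*(-186) + (-3104 + 77) = 1395/2 - 3027 = -4659/2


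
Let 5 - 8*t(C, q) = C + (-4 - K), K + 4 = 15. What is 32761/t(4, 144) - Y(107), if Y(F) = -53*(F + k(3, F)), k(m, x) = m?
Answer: 44421/2 ≈ 22211.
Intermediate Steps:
K = 11 (K = -4 + 15 = 11)
Y(F) = -159 - 53*F (Y(F) = -53*(F + 3) = -53*(3 + F) = -159 - 53*F)
t(C, q) = 5/2 - C/8 (t(C, q) = 5/8 - (C + (-4 - 1*11))/8 = 5/8 - (C + (-4 - 11))/8 = 5/8 - (C - 15)/8 = 5/8 - (-15 + C)/8 = 5/8 + (15/8 - C/8) = 5/2 - C/8)
32761/t(4, 144) - Y(107) = 32761/(5/2 - ⅛*4) - (-159 - 53*107) = 32761/(5/2 - ½) - (-159 - 5671) = 32761/2 - 1*(-5830) = 32761*(½) + 5830 = 32761/2 + 5830 = 44421/2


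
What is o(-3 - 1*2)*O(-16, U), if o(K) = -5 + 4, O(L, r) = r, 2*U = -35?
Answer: 35/2 ≈ 17.500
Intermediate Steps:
U = -35/2 (U = (½)*(-35) = -35/2 ≈ -17.500)
o(K) = -1
o(-3 - 1*2)*O(-16, U) = -1*(-35/2) = 35/2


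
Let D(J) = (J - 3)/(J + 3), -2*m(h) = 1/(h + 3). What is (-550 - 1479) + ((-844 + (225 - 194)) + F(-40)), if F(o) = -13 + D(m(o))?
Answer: -636886/223 ≈ -2856.0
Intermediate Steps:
m(h) = -1/(2*(3 + h)) (m(h) = -1/(2*(h + 3)) = -1/(2*(3 + h)))
D(J) = (-3 + J)/(3 + J)
F(o) = -13 + (-3 - 1/(6 + 2*o))/(3 - 1/(6 + 2*o))
(-550 - 1479) + ((-844 + (225 - 194)) + F(-40)) = (-550 - 1479) + ((-844 + (225 - 194)) + 12*(-20 - 7*(-40))/(17 + 6*(-40))) = -2029 + ((-844 + 31) + 12*(-20 + 280)/(17 - 240)) = -2029 + (-813 + 12*260/(-223)) = -2029 + (-813 + 12*(-1/223)*260) = -2029 + (-813 - 3120/223) = -2029 - 184419/223 = -636886/223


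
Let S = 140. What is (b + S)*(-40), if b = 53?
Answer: -7720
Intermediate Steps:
(b + S)*(-40) = (53 + 140)*(-40) = 193*(-40) = -7720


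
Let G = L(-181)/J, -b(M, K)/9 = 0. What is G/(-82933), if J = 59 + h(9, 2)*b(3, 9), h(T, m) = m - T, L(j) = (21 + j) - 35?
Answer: 195/4893047 ≈ 3.9852e-5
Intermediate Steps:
b(M, K) = 0 (b(M, K) = -9*0 = 0)
L(j) = -14 + j
J = 59 (J = 59 + (2 - 1*9)*0 = 59 + (2 - 9)*0 = 59 - 7*0 = 59 + 0 = 59)
G = -195/59 (G = (-14 - 181)/59 = -195*1/59 = -195/59 ≈ -3.3051)
G/(-82933) = -195/59/(-82933) = -195/59*(-1/82933) = 195/4893047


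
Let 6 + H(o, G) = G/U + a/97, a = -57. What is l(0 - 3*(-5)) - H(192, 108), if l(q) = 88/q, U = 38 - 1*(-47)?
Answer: 276629/24735 ≈ 11.184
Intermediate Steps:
U = 85 (U = 38 + 47 = 85)
H(o, G) = -639/97 + G/85 (H(o, G) = -6 + (G/85 - 57/97) = -6 + (-57/97 + G/85) = -639/97 + G/85)
l(0 - 3*(-5)) - H(192, 108) = 88/(0 - 3*(-5)) - (-639/97 + (1/85)*108) = 88/(0 + 15) - (-639/97 + 108/85) = 88/15 - 1*(-43839/8245) = 88*(1/15) + 43839/8245 = 88/15 + 43839/8245 = 276629/24735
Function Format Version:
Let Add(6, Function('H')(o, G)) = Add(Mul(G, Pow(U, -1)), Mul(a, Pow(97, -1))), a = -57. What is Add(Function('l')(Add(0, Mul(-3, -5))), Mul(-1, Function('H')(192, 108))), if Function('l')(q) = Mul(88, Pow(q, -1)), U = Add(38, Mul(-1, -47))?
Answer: Rational(276629, 24735) ≈ 11.184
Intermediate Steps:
U = 85 (U = Add(38, 47) = 85)
Function('H')(o, G) = Add(Rational(-639, 97), Mul(Rational(1, 85), G)) (Function('H')(o, G) = Add(-6, Add(Mul(G, Pow(85, -1)), Mul(-57, Pow(97, -1)))) = Add(-6, Add(Mul(G, Rational(1, 85)), Mul(-57, Rational(1, 97)))) = Add(-6, Add(Mul(Rational(1, 85), G), Rational(-57, 97))) = Add(-6, Add(Rational(-57, 97), Mul(Rational(1, 85), G))) = Add(Rational(-639, 97), Mul(Rational(1, 85), G)))
Add(Function('l')(Add(0, Mul(-3, -5))), Mul(-1, Function('H')(192, 108))) = Add(Mul(88, Pow(Add(0, Mul(-3, -5)), -1)), Mul(-1, Add(Rational(-639, 97), Mul(Rational(1, 85), 108)))) = Add(Mul(88, Pow(Add(0, 15), -1)), Mul(-1, Add(Rational(-639, 97), Rational(108, 85)))) = Add(Mul(88, Pow(15, -1)), Mul(-1, Rational(-43839, 8245))) = Add(Mul(88, Rational(1, 15)), Rational(43839, 8245)) = Add(Rational(88, 15), Rational(43839, 8245)) = Rational(276629, 24735)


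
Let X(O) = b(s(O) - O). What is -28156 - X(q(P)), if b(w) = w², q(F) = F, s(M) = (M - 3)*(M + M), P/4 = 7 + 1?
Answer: -3355132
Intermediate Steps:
P = 32 (P = 4*(7 + 1) = 4*8 = 32)
s(M) = 2*M*(-3 + M) (s(M) = (-3 + M)*(2*M) = 2*M*(-3 + M))
X(O) = (-O + 2*O*(-3 + O))² (X(O) = (2*O*(-3 + O) - O)² = (-O + 2*O*(-3 + O))²)
-28156 - X(q(P)) = -28156 - 32²*(-7 + 2*32)² = -28156 - 1024*(-7 + 64)² = -28156 - 1024*57² = -28156 - 1024*3249 = -28156 - 1*3326976 = -28156 - 3326976 = -3355132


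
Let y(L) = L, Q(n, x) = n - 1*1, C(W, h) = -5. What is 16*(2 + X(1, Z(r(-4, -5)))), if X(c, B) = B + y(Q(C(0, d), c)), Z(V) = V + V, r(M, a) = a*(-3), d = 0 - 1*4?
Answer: 416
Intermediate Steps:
d = -4 (d = 0 - 4 = -4)
r(M, a) = -3*a
Z(V) = 2*V
Q(n, x) = -1 + n (Q(n, x) = n - 1 = -1 + n)
X(c, B) = -6 + B (X(c, B) = B + (-1 - 5) = B - 6 = -6 + B)
16*(2 + X(1, Z(r(-4, -5)))) = 16*(2 + (-6 + 2*(-3*(-5)))) = 16*(2 + (-6 + 2*15)) = 16*(2 + (-6 + 30)) = 16*(2 + 24) = 16*26 = 416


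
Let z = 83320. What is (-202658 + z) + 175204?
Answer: 55866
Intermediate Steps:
(-202658 + z) + 175204 = (-202658 + 83320) + 175204 = -119338 + 175204 = 55866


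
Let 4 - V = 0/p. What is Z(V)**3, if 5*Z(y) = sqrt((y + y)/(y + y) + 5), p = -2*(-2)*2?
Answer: 6*sqrt(6)/125 ≈ 0.11758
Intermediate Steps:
p = 8 (p = 4*2 = 8)
V = 4 (V = 4 - 0/8 = 4 - 1*0 = 4 + 0 = 4)
Z(y) = sqrt(6)/5 (Z(y) = sqrt((y + y)/(y + y) + 5)/5 = sqrt((2*y)/((2*y)) + 5)/5 = sqrt((2*y)*(1/(2*y)) + 5)/5 = sqrt(1 + 5)/5 = sqrt(6)/5)
Z(V)**3 = (sqrt(6)/5)**3 = 6*sqrt(6)/125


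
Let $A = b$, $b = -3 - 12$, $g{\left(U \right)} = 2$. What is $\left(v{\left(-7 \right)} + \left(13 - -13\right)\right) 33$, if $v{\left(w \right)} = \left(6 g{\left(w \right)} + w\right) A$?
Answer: $-1617$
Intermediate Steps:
$b = -15$ ($b = -3 - 12 = -15$)
$A = -15$
$v{\left(w \right)} = -180 - 15 w$ ($v{\left(w \right)} = \left(6 \cdot 2 + w\right) \left(-15\right) = \left(12 + w\right) \left(-15\right) = -180 - 15 w$)
$\left(v{\left(-7 \right)} + \left(13 - -13\right)\right) 33 = \left(\left(-180 - -105\right) + \left(13 - -13\right)\right) 33 = \left(\left(-180 + 105\right) + \left(13 + 13\right)\right) 33 = \left(-75 + 26\right) 33 = \left(-49\right) 33 = -1617$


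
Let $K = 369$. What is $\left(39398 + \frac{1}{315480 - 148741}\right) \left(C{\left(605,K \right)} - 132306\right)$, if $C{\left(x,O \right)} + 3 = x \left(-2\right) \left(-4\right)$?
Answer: $- \frac{837367203505687}{166739} \approx -5.022 \cdot 10^{9}$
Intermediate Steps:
$C{\left(x,O \right)} = -3 + 8 x$ ($C{\left(x,O \right)} = -3 + x \left(-2\right) \left(-4\right) = -3 + - 2 x \left(-4\right) = -3 + 8 x$)
$\left(39398 + \frac{1}{315480 - 148741}\right) \left(C{\left(605,K \right)} - 132306\right) = \left(39398 + \frac{1}{315480 - 148741}\right) \left(\left(-3 + 8 \cdot 605\right) - 132306\right) = \left(39398 + \frac{1}{166739}\right) \left(\left(-3 + 4840\right) - 132306\right) = \left(39398 + \frac{1}{166739}\right) \left(4837 - 132306\right) = \frac{6569183123}{166739} \left(-127469\right) = - \frac{837367203505687}{166739}$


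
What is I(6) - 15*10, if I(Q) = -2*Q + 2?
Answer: -160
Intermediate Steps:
I(Q) = 2 - 2*Q
I(6) - 15*10 = (2 - 2*6) - 15*10 = (2 - 12) - 150 = -10 - 150 = -160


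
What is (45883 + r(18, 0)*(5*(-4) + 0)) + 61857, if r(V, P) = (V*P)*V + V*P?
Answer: 107740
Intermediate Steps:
r(V, P) = P*V + P*V**2 (r(V, P) = (P*V)*V + P*V = P*V**2 + P*V = P*V + P*V**2)
(45883 + r(18, 0)*(5*(-4) + 0)) + 61857 = (45883 + (0*18*(1 + 18))*(5*(-4) + 0)) + 61857 = (45883 + (0*18*19)*(-20 + 0)) + 61857 = (45883 + 0*(-20)) + 61857 = (45883 + 0) + 61857 = 45883 + 61857 = 107740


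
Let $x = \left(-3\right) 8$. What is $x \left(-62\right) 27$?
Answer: $40176$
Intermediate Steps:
$x = -24$
$x \left(-62\right) 27 = \left(-24\right) \left(-62\right) 27 = 1488 \cdot 27 = 40176$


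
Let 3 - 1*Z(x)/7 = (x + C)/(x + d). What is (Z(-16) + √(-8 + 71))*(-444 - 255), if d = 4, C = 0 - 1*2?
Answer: -14679/2 - 2097*√7 ≈ -12888.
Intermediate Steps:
C = -2 (C = 0 - 2 = -2)
Z(x) = 21 - 7*(-2 + x)/(4 + x) (Z(x) = 21 - 7*(x - 2)/(x + 4) = 21 - 7*(-2 + x)/(4 + x))
(Z(-16) + √(-8 + 71))*(-444 - 255) = (14*(7 - 16)/(4 - 16) + √(-8 + 71))*(-444 - 255) = (14*(-9)/(-12) + √63)*(-699) = (14*(-1/12)*(-9) + 3*√7)*(-699) = (21/2 + 3*√7)*(-699) = -14679/2 - 2097*√7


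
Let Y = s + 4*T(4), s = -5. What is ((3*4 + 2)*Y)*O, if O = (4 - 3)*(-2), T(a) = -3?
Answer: 476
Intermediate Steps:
O = -2 (O = 1*(-2) = -2)
Y = -17 (Y = -5 + 4*(-3) = -5 - 12 = -17)
((3*4 + 2)*Y)*O = ((3*4 + 2)*(-17))*(-2) = ((12 + 2)*(-17))*(-2) = (14*(-17))*(-2) = -238*(-2) = 476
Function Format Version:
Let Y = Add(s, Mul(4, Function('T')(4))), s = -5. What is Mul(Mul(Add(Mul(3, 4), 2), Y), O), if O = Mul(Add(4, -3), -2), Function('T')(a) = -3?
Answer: 476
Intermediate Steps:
O = -2 (O = Mul(1, -2) = -2)
Y = -17 (Y = Add(-5, Mul(4, -3)) = Add(-5, -12) = -17)
Mul(Mul(Add(Mul(3, 4), 2), Y), O) = Mul(Mul(Add(Mul(3, 4), 2), -17), -2) = Mul(Mul(Add(12, 2), -17), -2) = Mul(Mul(14, -17), -2) = Mul(-238, -2) = 476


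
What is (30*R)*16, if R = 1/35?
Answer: 96/7 ≈ 13.714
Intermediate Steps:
R = 1/35 ≈ 0.028571
(30*R)*16 = (30*(1/35))*16 = (6/7)*16 = 96/7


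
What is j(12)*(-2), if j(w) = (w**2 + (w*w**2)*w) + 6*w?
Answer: -41904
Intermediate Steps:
j(w) = w**2 + w**4 + 6*w (j(w) = (w**2 + w**3*w) + 6*w = (w**2 + w**4) + 6*w = w**2 + w**4 + 6*w)
j(12)*(-2) = (12*(6 + 12 + 12**3))*(-2) = (12*(6 + 12 + 1728))*(-2) = (12*1746)*(-2) = 20952*(-2) = -41904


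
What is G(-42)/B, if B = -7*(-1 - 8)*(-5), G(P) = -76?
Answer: 76/315 ≈ 0.24127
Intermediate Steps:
B = -315 (B = -7*(-9)*(-5) = 63*(-5) = -315)
G(-42)/B = -76/(-315) = -76*(-1/315) = 76/315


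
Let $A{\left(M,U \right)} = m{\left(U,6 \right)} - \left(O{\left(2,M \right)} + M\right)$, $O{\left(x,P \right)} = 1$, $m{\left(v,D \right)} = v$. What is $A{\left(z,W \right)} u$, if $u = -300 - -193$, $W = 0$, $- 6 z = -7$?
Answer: $\frac{1391}{6} \approx 231.83$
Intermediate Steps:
$z = \frac{7}{6}$ ($z = \left(- \frac{1}{6}\right) \left(-7\right) = \frac{7}{6} \approx 1.1667$)
$A{\left(M,U \right)} = -1 + U - M$ ($A{\left(M,U \right)} = U - \left(1 + M\right) = -1 + U - M$)
$u = -107$ ($u = -300 + 193 = -107$)
$A{\left(z,W \right)} u = \left(-1 + 0 - \frac{7}{6}\right) \left(-107\right) = \left(- \frac{13}{6}\right) \left(-107\right) = \frac{1391}{6}$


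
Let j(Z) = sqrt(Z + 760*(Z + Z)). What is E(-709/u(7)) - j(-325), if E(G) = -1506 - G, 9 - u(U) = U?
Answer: -2303/2 - 195*I*sqrt(13) ≈ -1151.5 - 703.08*I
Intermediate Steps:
u(U) = 9 - U
j(Z) = 39*sqrt(Z) (j(Z) = sqrt(Z + 760*(2*Z)) = sqrt(Z + 1520*Z) = sqrt(1521*Z) = 39*sqrt(Z))
E(-709/u(7)) - j(-325) = (-1506 - (-709)/(9 - 1*7)) - 39*sqrt(-325) = (-1506 - (-709)/(9 - 7)) - 39*5*I*sqrt(13) = (-1506 - (-709)/2) - 195*I*sqrt(13) = (-1506 - 1*(-709/2)) - 195*I*sqrt(13) = (-1506 + 709/2) - 195*I*sqrt(13) = -2303/2 - 195*I*sqrt(13)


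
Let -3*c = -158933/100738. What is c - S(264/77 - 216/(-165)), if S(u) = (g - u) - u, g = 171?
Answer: -1702962983/10577490 ≈ -161.00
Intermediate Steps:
c = 158933/302214 (c = -(-158933)/(3*100738) = -1/3*(-158933/100738) = 158933/302214 ≈ 0.52590)
S(u) = 171 - 2*u (S(u) = (171 - u) - u = 171 - 2*u)
c - S(264/77 - 216/(-165)) = 158933/302214 - (171 - 2*(264/77 - 216/(-165))) = 158933/302214 - (171 - 2*(264*(1/77) - 216*(-1/165))) = 158933/302214 - (171 - 2*(24/7 + 72/55)) = 158933/302214 - (171 - 2*1824/385) = 158933/302214 - (171 - 3648/385) = 158933/302214 - 1*62187/385 = 158933/302214 - 62187/385 = -1702962983/10577490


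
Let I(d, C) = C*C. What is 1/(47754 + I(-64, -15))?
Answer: 1/47979 ≈ 2.0842e-5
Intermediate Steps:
I(d, C) = C**2
1/(47754 + I(-64, -15)) = 1/(47754 + (-15)**2) = 1/(47754 + 225) = 1/47979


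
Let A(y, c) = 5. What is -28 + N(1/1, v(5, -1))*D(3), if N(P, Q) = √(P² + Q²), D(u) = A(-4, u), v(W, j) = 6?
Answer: -28 + 5*√37 ≈ 2.4138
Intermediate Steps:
D(u) = 5
-28 + N(1/1, v(5, -1))*D(3) = -28 + √((1/1)² + 6²)*5 = -28 + √(1² + 36)*5 = -28 + √(1 + 36)*5 = -28 + √37*5 = -28 + 5*√37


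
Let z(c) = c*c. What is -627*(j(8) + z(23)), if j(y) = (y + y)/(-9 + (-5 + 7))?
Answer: -2311749/7 ≈ -3.3025e+5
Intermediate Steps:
z(c) = c²
j(y) = -2*y/7 (j(y) = (2*y)/(-9 + 2) = (2*y)/(-7) = (2*y)*(-⅐) = -2*y/7)
-627*(j(8) + z(23)) = -627*(-2/7*8 + 23²) = -627*(-16/7 + 529) = -627*3687/7 = -2311749/7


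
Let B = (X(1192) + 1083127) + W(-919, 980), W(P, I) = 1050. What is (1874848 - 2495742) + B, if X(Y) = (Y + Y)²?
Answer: 6146739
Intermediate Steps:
X(Y) = 4*Y² (X(Y) = (2*Y)² = 4*Y²)
B = 6767633 (B = (4*1192² + 1083127) + 1050 = (4*1420864 + 1083127) + 1050 = (5683456 + 1083127) + 1050 = 6766583 + 1050 = 6767633)
(1874848 - 2495742) + B = (1874848 - 2495742) + 6767633 = -620894 + 6767633 = 6146739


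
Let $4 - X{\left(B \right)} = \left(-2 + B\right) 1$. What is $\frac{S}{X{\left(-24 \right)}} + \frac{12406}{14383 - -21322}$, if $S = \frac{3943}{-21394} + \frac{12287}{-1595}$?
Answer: $\frac{56178212227}{664569309900} \approx 0.084533$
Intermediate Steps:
$S = - \frac{24468833}{3102130}$ ($S = 3943 \left(- \frac{1}{21394}\right) + 12287 \left(- \frac{1}{1595}\right) = - \frac{3943}{21394} - \frac{1117}{145} = - \frac{24468833}{3102130} \approx -7.8877$)
$X{\left(B \right)} = 6 - B$ ($X{\left(B \right)} = 4 - \left(-2 + B\right) 1 = 4 - \left(-2 + B\right) = 6 - B$)
$\frac{S}{X{\left(-24 \right)}} + \frac{12406}{14383 - -21322} = - \frac{24468833}{3102130 \left(6 - -24\right)} + \frac{12406}{14383 - -21322} = - \frac{24468833}{3102130 \left(6 + 24\right)} + \frac{12406}{14383 + 21322} = - \frac{24468833}{3102130 \cdot 30} + \frac{12406}{35705} = \left(- \frac{24468833}{3102130}\right) \frac{1}{30} + 12406 \cdot \frac{1}{35705} = - \frac{24468833}{93063900} + \frac{12406}{35705} = \frac{56178212227}{664569309900}$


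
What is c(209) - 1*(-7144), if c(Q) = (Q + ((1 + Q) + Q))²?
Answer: 401528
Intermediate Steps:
c(Q) = (1 + 3*Q)² (c(Q) = (Q + (1 + 2*Q))² = (1 + 3*Q)²)
c(209) - 1*(-7144) = (1 + 3*209)² - 1*(-7144) = (1 + 627)² + 7144 = 628² + 7144 = 394384 + 7144 = 401528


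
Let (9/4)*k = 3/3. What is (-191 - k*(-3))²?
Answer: 323761/9 ≈ 35973.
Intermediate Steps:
k = 4/9 (k = 4*(3/3)/9 = 4*(3*(⅓))/9 = (4/9)*1 = 4/9 ≈ 0.44444)
(-191 - k*(-3))² = (-191 - 1*4/9*(-3))² = (-191 - 4/9*(-3))² = (-191 + 4/3)² = (-569/3)² = 323761/9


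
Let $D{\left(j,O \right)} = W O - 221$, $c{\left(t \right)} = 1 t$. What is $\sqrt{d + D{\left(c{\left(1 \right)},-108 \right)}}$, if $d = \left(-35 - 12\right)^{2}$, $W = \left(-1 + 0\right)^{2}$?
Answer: $2 \sqrt{470} \approx 43.359$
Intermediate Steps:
$W = 1$ ($W = \left(-1\right)^{2} = 1$)
$c{\left(t \right)} = t$
$d = 2209$ ($d = \left(-47\right)^{2} = 2209$)
$D{\left(j,O \right)} = -221 + O$ ($D{\left(j,O \right)} = 1 O - 221 = O - 221 = -221 + O$)
$\sqrt{d + D{\left(c{\left(1 \right)},-108 \right)}} = \sqrt{2209 - 329} = \sqrt{1880} = 2 \sqrt{470}$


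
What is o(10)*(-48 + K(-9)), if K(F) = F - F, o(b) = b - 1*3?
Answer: -336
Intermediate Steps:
o(b) = -3 + b (o(b) = b - 3 = -3 + b)
K(F) = 0
o(10)*(-48 + K(-9)) = (-3 + 10)*(-48 + 0) = 7*(-48) = -336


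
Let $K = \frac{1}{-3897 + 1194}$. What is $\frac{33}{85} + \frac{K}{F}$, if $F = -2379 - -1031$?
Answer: $\frac{7072961}{18218220} \approx 0.38824$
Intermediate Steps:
$K = - \frac{1}{2703}$ ($K = \frac{1}{-2703} = - \frac{1}{2703} \approx -0.00036996$)
$F = -1348$ ($F = -2379 + 1031 = -1348$)
$\frac{33}{85} + \frac{K}{F} = \frac{33}{85} - \frac{1}{2703 \left(-1348\right)} = 33 \cdot \frac{1}{85} - - \frac{1}{3643644} = \frac{33}{85} + \frac{1}{3643644} = \frac{7072961}{18218220}$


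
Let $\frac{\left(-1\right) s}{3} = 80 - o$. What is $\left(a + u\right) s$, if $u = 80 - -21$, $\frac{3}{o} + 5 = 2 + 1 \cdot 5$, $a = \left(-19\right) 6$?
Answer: $\frac{6123}{2} \approx 3061.5$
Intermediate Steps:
$a = -114$
$o = \frac{3}{2}$ ($o = \frac{3}{-5 + \left(2 + 1 \cdot 5\right)} = \frac{3}{-5 + \left(2 + 5\right)} = \frac{3}{-5 + 7} = \frac{3}{2} \approx 1.5$)
$u = 101$ ($u = 80 + 21 = 101$)
$s = - \frac{471}{2}$ ($s = - 3 \left(80 - \frac{3}{2}\right) = \left(-3\right) \frac{157}{2} = - \frac{471}{2} \approx -235.5$)
$\left(a + u\right) s = \left(-114 + 101\right) \left(- \frac{471}{2}\right) = \left(-13\right) \left(- \frac{471}{2}\right) = \frac{6123}{2}$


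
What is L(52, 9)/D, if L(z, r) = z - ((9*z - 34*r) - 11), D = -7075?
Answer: 99/7075 ≈ 0.013993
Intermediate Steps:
L(z, r) = 11 - 8*z + 34*r (L(z, r) = z - ((-34*r + 9*z) - 11) = z - (-11 - 34*r + 9*z) = z + (11 - 9*z + 34*r) = 11 - 8*z + 34*r)
L(52, 9)/D = (11 - 8*52 + 34*9)/(-7075) = (11 - 416 + 306)*(-1/7075) = -99*(-1/7075) = 99/7075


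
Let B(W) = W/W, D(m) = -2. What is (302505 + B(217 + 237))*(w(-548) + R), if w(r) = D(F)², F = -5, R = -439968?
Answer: -133091749784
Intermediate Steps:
w(r) = 4 (w(r) = (-2)² = 4)
B(W) = 1
(302505 + B(217 + 237))*(w(-548) + R) = (302505 + 1)*(4 - 439968) = 302506*(-439964) = -133091749784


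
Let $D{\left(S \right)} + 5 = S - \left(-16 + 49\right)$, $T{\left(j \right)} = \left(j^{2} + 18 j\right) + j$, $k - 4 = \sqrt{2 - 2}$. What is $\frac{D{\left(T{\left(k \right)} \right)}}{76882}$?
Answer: $\frac{27}{38441} \approx 0.00070237$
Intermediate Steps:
$k = 4$ ($k = 4 + \sqrt{2 - 2} = 4 + \sqrt{0} = 4 + 0 = 4$)
$T{\left(j \right)} = j^{2} + 19 j$
$D{\left(S \right)} = -38 + S$ ($D{\left(S \right)} = -5 + \left(S - \left(-16 + 49\right)\right) = -5 + \left(S - 33\right) = -5 + \left(-33 + S\right) = -38 + S$)
$\frac{D{\left(T{\left(k \right)} \right)}}{76882} = \frac{-38 + 4 \left(19 + 4\right)}{76882} = \left(-38 + 4 \cdot 23\right) \frac{1}{76882} = \left(-38 + 92\right) \frac{1}{76882} = 54 \cdot \frac{1}{76882} = \frac{27}{38441}$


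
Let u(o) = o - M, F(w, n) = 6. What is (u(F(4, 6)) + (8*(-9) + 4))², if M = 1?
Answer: 3969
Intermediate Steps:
u(o) = -1 + o (u(o) = o - 1*1 = o - 1 = -1 + o)
(u(F(4, 6)) + (8*(-9) + 4))² = ((-1 + 6) + (8*(-9) + 4))² = (5 + (-72 + 4))² = (5 - 68)² = (-63)² = 3969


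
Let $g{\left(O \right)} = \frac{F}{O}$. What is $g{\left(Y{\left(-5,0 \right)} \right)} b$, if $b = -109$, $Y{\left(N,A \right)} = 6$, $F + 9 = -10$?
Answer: $\frac{2071}{6} \approx 345.17$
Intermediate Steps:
$F = -19$ ($F = -9 - 10 = -19$)
$g{\left(O \right)} = - \frac{19}{O}$
$g{\left(Y{\left(-5,0 \right)} \right)} b = - \frac{19}{6} \left(-109\right) = \left(-19\right) \frac{1}{6} \left(-109\right) = \left(- \frac{19}{6}\right) \left(-109\right) = \frac{2071}{6}$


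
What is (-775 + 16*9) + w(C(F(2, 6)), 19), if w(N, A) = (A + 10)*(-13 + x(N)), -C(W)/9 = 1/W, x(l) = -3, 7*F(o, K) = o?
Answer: -1095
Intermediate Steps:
F(o, K) = o/7
C(W) = -9/W
w(N, A) = -160 - 16*A (w(N, A) = (A + 10)*(-13 - 3) = (10 + A)*(-16) = -160 - 16*A)
(-775 + 16*9) + w(C(F(2, 6)), 19) = (-775 + 16*9) + (-160 - 16*19) = (-775 + 144) + (-160 - 304) = -631 - 464 = -1095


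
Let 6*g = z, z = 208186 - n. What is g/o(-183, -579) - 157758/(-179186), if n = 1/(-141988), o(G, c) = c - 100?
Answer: -371819011144367/7403698174488 ≈ -50.221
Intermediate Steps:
o(G, c) = -100 + c
n = -1/141988 ≈ -7.0429e-6
z = 29559913769/141988 (z = 208186 - 1*(-1/141988) = 208186 + 1/141988 = 29559913769/141988 ≈ 2.0819e+5)
g = 29559913769/851928 (g = (⅙)*(29559913769/141988) = 29559913769/851928 ≈ 34698.)
g/o(-183, -579) - 157758/(-179186) = 29559913769/(851928*(-100 - 579)) - 157758/(-179186) = (29559913769/851928)/(-679) - 157758*(-1/179186) = (29559913769/851928)*(-1/679) + 78879/89593 = -29559913769/578459112 + 78879/89593 = -371819011144367/7403698174488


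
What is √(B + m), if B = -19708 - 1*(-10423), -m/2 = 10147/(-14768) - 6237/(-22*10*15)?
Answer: I*√3164884138598/18460 ≈ 96.371*I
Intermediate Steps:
m = -444113/184600 (m = -2*(10147/(-14768) - 6237/(-22*10*15)) = -2*(10147*(-1/14768) - 6237/((-220*15))) = -2*(-10147/14768 - 6237/(-3300)) = -2*(-10147/14768 - 6237*(-1/3300)) = -2*(-10147/14768 + 189/100) = -2*444113/369200 = -444113/184600 ≈ -2.4058)
B = -9285 (B = -19708 + 10423 = -9285)
√(B + m) = √(-9285 - 444113/184600) = √(-1714455113/184600) = I*√3164884138598/18460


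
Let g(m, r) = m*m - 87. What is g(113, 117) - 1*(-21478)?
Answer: 34160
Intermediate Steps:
g(m, r) = -87 + m**2 (g(m, r) = m**2 - 87 = -87 + m**2)
g(113, 117) - 1*(-21478) = (-87 + 113**2) - 1*(-21478) = (-87 + 12769) + 21478 = 12682 + 21478 = 34160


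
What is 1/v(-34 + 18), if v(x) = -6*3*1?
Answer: -1/18 ≈ -0.055556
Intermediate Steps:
v(x) = -18 (v(x) = -18*1 = -18)
1/v(-34 + 18) = 1/(-18) = -1/18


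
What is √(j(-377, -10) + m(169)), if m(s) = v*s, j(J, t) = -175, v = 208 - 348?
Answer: I*√23835 ≈ 154.39*I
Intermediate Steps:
v = -140
m(s) = -140*s
√(j(-377, -10) + m(169)) = √(-175 - 140*169) = √(-175 - 23660) = √(-23835) = I*√23835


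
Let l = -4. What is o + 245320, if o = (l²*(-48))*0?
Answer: 245320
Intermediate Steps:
o = 0 (o = ((-4)²*(-48))*0 = (16*(-48))*0 = -768*0 = 0)
o + 245320 = 0 + 245320 = 245320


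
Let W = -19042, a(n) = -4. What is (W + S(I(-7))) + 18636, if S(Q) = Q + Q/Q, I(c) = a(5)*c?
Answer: -377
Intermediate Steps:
I(c) = -4*c
S(Q) = 1 + Q (S(Q) = Q + 1 = 1 + Q)
(W + S(I(-7))) + 18636 = (-19042 + (1 - 4*(-7))) + 18636 = (-19042 + (1 + 28)) + 18636 = (-19042 + 29) + 18636 = -19013 + 18636 = -377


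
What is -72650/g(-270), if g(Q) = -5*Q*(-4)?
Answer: 1453/108 ≈ 13.454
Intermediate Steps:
g(Q) = 20*Q
-72650/g(-270) = -72650/(20*(-270)) = -72650/(-5400) = -72650*(-1/5400) = 1453/108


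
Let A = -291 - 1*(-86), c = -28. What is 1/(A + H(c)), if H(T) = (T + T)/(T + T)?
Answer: -1/204 ≈ -0.0049020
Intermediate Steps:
H(T) = 1 (H(T) = (2*T)/((2*T)) = (2*T)*(1/(2*T)) = 1)
A = -205 (A = -291 + 86 = -205)
1/(A + H(c)) = 1/(-205 + 1) = 1/(-204) = -1/204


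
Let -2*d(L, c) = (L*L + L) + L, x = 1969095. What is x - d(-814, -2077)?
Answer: 2299579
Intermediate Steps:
d(L, c) = -L - L²/2 (d(L, c) = -((L*L + L) + L)/2 = -((L² + L) + L)/2 = -((L + L²) + L)/2 = -(L² + 2*L)/2 = -L - L²/2)
x - d(-814, -2077) = 1969095 - (-1)*(-814)*(2 - 814)/2 = 1969095 - (-1)*(-814)*(-812)/2 = 1969095 - 1*(-330484) = 1969095 + 330484 = 2299579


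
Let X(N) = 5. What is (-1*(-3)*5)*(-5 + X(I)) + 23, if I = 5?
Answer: 23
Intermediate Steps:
(-1*(-3)*5)*(-5 + X(I)) + 23 = (-1*(-3)*5)*(-5 + 5) + 23 = (3*5)*0 + 23 = 15*0 + 23 = 0 + 23 = 23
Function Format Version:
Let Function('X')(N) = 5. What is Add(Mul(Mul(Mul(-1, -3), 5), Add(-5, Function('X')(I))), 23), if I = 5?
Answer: 23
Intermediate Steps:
Add(Mul(Mul(Mul(-1, -3), 5), Add(-5, Function('X')(I))), 23) = Add(Mul(Mul(Mul(-1, -3), 5), Add(-5, 5)), 23) = Add(Mul(Mul(3, 5), 0), 23) = Add(Mul(15, 0), 23) = Add(0, 23) = 23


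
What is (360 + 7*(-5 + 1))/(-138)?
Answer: -166/69 ≈ -2.4058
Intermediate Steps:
(360 + 7*(-5 + 1))/(-138) = (360 + 7*(-4))*(-1/138) = (360 - 28)*(-1/138) = 332*(-1/138) = -166/69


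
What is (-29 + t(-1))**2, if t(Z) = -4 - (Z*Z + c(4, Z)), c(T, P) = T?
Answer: 1444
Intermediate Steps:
t(Z) = -8 - Z**2 (t(Z) = -4 - (Z*Z + 4) = -4 - (Z**2 + 4) = -4 - (4 + Z**2) = -4 + (-4 - Z**2) = -8 - Z**2)
(-29 + t(-1))**2 = (-29 + (-8 - 1*(-1)**2))**2 = (-29 + (-8 - 1*1))**2 = (-29 + (-8 - 1))**2 = (-29 - 9)**2 = (-38)**2 = 1444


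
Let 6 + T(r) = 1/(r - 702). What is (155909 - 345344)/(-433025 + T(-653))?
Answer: 256684425/586757006 ≈ 0.43746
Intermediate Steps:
T(r) = -6 + 1/(-702 + r) (T(r) = -6 + 1/(r - 702) = -6 + 1/(-702 + r))
(155909 - 345344)/(-433025 + T(-653)) = (155909 - 345344)/(-433025 + (4213 - 6*(-653))/(-702 - 653)) = -189435/(-433025 + (4213 + 3918)/(-1355)) = -189435/(-433025 - 1/1355*8131) = -189435/(-433025 - 8131/1355) = -189435/(-586757006/1355) = -189435*(-1355/586757006) = 256684425/586757006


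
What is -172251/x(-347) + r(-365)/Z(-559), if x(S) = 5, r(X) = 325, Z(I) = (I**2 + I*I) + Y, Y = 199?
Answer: -107684605786/3125805 ≈ -34450.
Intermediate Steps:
Z(I) = 199 + 2*I**2 (Z(I) = (I**2 + I*I) + 199 = (I**2 + I**2) + 199 = 2*I**2 + 199 = 199 + 2*I**2)
-172251/x(-347) + r(-365)/Z(-559) = -172251/5 + 325/(199 + 2*(-559)**2) = -172251*1/5 + 325/(199 + 2*312481) = -172251/5 + 325/(199 + 624962) = -172251/5 + 325/625161 = -107684605786/3125805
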